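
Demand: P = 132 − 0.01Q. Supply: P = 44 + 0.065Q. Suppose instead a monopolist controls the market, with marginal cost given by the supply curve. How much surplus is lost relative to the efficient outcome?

Competitive equilibrium: 132 − 0.01Q = 44 + 0.065Q → Q* = 1173.3333, P* = 120.2667.
Marginal revenue: MR = 132 − 0.02Q. Set MR = MC: 132 − 0.02Q = 44 + 0.065Q → Q_m = 1035.2941.
Price P_m = 132 − 0.01·1035.2941 = 121.6471; MC(Q_m) = 44 + 0.065·1035.2941 = 111.2941.
Competitive Q* = 1173.3333, so ΔQ = 138.0392; wedge = 121.6471 − 111.2941 = 10.353.
DWL = ½ × 138.0392 × 10.353 = 714.56.

714.56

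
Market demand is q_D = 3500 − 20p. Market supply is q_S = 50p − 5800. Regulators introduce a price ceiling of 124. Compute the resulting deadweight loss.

In inverse form: demand p = 175 − 0.05q, supply p = 116 + 0.02q.
Competitive equilibrium: 175 − 0.05q = 116 + 0.02q → q* = 842.8571, p* = 132.8571.
At the ceiling p = 124, quantity supplied = (124 − 116)/0.02 = 400.
Willingness to pay at q' = 400: 175 − 0.05·400 = 155.
Δq = 842.8571 − 400 = 442.8571; wedge = 155 − 124 = 31.
The triangle = ½ × 442.8571 × 31 = 6864.29.

6864.29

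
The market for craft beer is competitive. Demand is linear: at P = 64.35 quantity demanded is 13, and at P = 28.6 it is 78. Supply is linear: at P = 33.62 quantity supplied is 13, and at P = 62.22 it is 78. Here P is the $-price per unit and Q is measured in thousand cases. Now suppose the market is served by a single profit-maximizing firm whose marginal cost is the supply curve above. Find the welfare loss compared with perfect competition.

Demand slope = (28.6 − 64.35)/(78 − 13) = −0.55, so P = 71.5 − 0.55Q.
Supply slope = (62.22 − 33.62)/(78 − 13) = 0.44, so P = 27.9 + 0.44Q.
Competitive equilibrium: 71.5 − 0.55Q = 27.9 + 0.44Q → Q* = 44.0404, P* = 47.2778.
Marginal revenue: MR = 71.5 − 1.1Q. Set MR = MC: 71.5 − 1.1Q = 27.9 + 0.44Q → Q_m = 28.3117.
Price P_m = 71.5 − 0.55·28.3117 = 55.9286; MC(Q_m) = 27.9 + 0.44·28.3117 = 40.3571.
Competitive Q* = 44.0404, so ΔQ = 15.7287; wedge = 55.9286 − 40.3571 = 15.5715.
Deadweight loss = ½ × 15.7287 × 15.5715 = $122.46 thousand.

$122.46 thousand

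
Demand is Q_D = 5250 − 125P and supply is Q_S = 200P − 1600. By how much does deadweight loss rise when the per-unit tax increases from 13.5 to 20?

In inverse form: demand P = 42 − 0.008Q, supply P = 8 + 0.005Q.
Competitive equilibrium: 42 − 0.008Q = 8 + 0.005Q → Q* = 2615.3846, P* = 21.0769.
For a per-unit tax t: ΔQ = t/0.013, so DWL = ½·t·(t/0.013) = t²/0.026.
At t = 13.5: DWL = 7009.615. At t = 20: DWL = 15384.615.
Increase = 15384.615 − 7009.615 = 8375.

8375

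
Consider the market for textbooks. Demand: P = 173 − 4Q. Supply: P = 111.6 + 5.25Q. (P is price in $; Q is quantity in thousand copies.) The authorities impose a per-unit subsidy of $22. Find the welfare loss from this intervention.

$26.16 thousand

Competitive equilibrium: 173 − 4Q = 111.6 + 5.25Q → Q* = 6.6378, P* = 146.4486.
The subsidy lowers effective supply by 22: P = 89.6 + 5.25Q.
New quantity: 173 − 4Q = 89.6 + 5.25Q → Q' = 9.0162.
Overproduction ΔQ = 9.0162 − 6.6378 = 2.3784; wedge = subsidy = 22.
Deadweight loss = ½ × 2.3784 × 22 = $26.16 thousand.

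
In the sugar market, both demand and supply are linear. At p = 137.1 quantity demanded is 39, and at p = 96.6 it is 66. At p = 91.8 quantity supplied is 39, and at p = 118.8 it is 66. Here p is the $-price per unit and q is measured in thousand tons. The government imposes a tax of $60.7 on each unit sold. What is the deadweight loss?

$736.898 thousand

Demand slope = (96.6 − 137.1)/(66 − 39) = −1.5, so p = 195.6 − 1.5q.
Supply slope = (118.8 − 91.8)/(66 − 39) = 1, so p = 52.8 + q.
Competitive equilibrium: 195.6 − 1.5q = 52.8 + q → q* = 57.12, p* = 109.92.
With the tax, the buyer price exceeds the seller price by 60.7: (195.6 − 1.5q) − (52.8 + q) = 60.7 → q' = 32.84.
Δq = 57.12 − 32.84 = 24.28; the wedge equals the tax, 60.7.
Welfare loss = ½ × 24.28 × 60.7 = $736.898 thousand.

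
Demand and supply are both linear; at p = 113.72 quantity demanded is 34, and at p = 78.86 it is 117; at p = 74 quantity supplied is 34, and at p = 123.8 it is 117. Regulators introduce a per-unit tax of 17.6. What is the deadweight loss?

Demand slope = (78.86 − 113.72)/(117 − 34) = −0.42, so p = 128 − 0.42q.
Supply slope = (123.8 − 74)/(117 − 34) = 0.6, so p = 53.6 + 0.6q.
Competitive equilibrium: 128 − 0.42q = 53.6 + 0.6q → q* = 72.9412, p* = 97.3647.
With the tax, the buyer price exceeds the seller price by 17.6: (128 − 0.42q) − (53.6 + 0.6q) = 17.6 → q' = 55.6863.
Δq = 72.9412 − 55.6863 = 17.2549; the wedge equals the tax, 17.6.
The triangle = ½ × 17.2549 × 17.6 = 151.84.

151.84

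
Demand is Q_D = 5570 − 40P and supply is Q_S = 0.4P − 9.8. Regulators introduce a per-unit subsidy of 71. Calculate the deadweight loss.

998.22

In inverse form: demand P = 139.25 − 0.025Q, supply P = 24.5 + 2.5Q.
Competitive equilibrium: 139.25 − 0.025Q = 24.5 + 2.5Q → Q* = 45.4455, P* = 138.1139.
The subsidy lowers effective supply by 71: P = 2.5Q − 46.5.
New quantity: 139.25 − 0.025Q = 2.5Q − 46.5 → Q' = 73.5644.
Overproduction ΔQ = 73.5644 − 45.4455 = 28.1189; wedge = subsidy = 71.
The triangle = ½ × 28.1189 × 71 = 998.22.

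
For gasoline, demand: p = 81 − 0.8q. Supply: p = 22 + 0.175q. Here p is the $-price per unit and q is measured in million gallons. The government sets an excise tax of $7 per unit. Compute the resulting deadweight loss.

$25.13 million

Competitive equilibrium: 81 − 0.8q = 22 + 0.175q → q* = 60.5128, p* = 32.5897.
With the tax, the buyer price exceeds the seller price by 7: (81 − 0.8q) − (22 + 0.175q) = 7 → q' = 53.3333.
Δq = 60.5128 − 53.3333 = 7.1795; the wedge equals the tax, 7.
DWL = ½ × 7.1795 × 7 = $25.13 million.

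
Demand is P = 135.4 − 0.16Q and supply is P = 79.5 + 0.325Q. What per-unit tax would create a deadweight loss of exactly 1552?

Competitive equilibrium: 135.4 − 0.16Q = 79.5 + 0.325Q → Q* = 115.2577, P* = 116.9588.
A tax t gives ΔQ = t/0.485 and wedge t, so DWL = t²/0.97.
t²/0.97 = 1552 → t² = 1505.44 → t = 38.8.

38.8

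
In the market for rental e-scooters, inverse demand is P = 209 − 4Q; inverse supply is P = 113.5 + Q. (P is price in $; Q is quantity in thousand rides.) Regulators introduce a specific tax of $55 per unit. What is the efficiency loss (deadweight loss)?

Competitive equilibrium: 209 − 4Q = 113.5 + Q → Q* = 19.1, P* = 132.6.
With the tax, the buyer price exceeds the seller price by 55: (209 − 4Q) − (113.5 + Q) = 55 → Q' = 8.1.
ΔQ = 19.1 − 8.1 = 11; the wedge equals the tax, 55.
DWL = ½ × 11 × 55 = $302.50 thousand.

$302.50 thousand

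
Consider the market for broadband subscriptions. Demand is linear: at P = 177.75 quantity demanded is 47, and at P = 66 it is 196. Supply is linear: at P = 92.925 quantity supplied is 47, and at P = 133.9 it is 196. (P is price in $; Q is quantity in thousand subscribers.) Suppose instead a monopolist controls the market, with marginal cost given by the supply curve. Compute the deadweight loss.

Demand slope = (66 − 177.75)/(196 − 47) = −0.75, so P = 213 − 0.75Q.
Supply slope = (133.9 − 92.925)/(196 − 47) = 0.275, so P = 80 + 0.275Q.
Competitive equilibrium: 213 − 0.75Q = 80 + 0.275Q → Q* = 129.7561, P* = 115.6829.
Marginal revenue: MR = 213 − 1.5Q. Set MR = MC: 213 − 1.5Q = 80 + 0.275Q → Q_m = 74.9296.
Price P_m = 213 − 0.75·74.9296 = 156.8028; MC(Q_m) = 80 + 0.275·74.9296 = 100.6056.
Competitive Q* = 129.7561, so ΔQ = 54.8265; wedge = 156.8028 − 100.6056 = 56.1972.
The triangle = ½ × 54.8265 × 56.1972 = $1540.55 thousand.

$1540.55 thousand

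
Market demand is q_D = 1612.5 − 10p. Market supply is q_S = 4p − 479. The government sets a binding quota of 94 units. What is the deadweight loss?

105.66

In inverse form: demand p = 161.25 − 0.1q, supply p = 119.75 + 0.25q.
Competitive equilibrium: 161.25 − 0.1q = 119.75 + 0.25q → q* = 118.5714, p* = 149.3929.
At q = 94: demand price = 161.25 − 0.1·94 = 151.85; supply price = 119.75 + 0.25·94 = 143.25.
Δq = 118.5714 − 94 = 24.5714; wedge = 151.85 − 143.25 = 8.6.
DWL = ½ × 24.5714 × 8.6 = 105.66.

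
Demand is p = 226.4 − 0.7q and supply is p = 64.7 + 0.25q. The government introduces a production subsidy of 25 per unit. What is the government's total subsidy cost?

Competitive equilibrium: 226.4 − 0.7q = 64.7 + 0.25q → q* = 170.2105, p* = 107.2526.
The subsidy lowers effective supply by 25: p = 39.7 + 0.25q.
New quantity: 226.4 − 0.7q = 39.7 + 0.25q → q' = 196.5263.
Total subsidy cost = 25 × 196.5263 = 4913.16.

4913.16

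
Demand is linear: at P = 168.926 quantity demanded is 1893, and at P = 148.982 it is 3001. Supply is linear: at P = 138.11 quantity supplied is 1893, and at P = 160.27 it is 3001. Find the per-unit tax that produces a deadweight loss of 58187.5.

66.5

Demand slope = (148.982 − 168.926)/(3001 − 1893) = −0.018, so P = 203 − 0.018Q.
Supply slope = (160.27 − 138.11)/(3001 − 1893) = 0.02, so P = 100.25 + 0.02Q.
Competitive equilibrium: 203 − 0.018Q = 100.25 + 0.02Q → Q* = 2703.9474, P* = 154.3289.
A tax t gives ΔQ = t/0.038 and wedge t, so DWL = t²/0.076.
t²/0.076 = 58187.5 → t² = 4422.25 → t = 66.5.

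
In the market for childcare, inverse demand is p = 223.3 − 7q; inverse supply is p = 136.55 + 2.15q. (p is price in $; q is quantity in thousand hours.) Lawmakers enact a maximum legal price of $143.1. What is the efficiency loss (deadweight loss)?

Competitive equilibrium: 223.3 − 7q = 136.55 + 2.15q → q* = 9.4809, p* = 156.9339.
At the ceiling p = 143.1, quantity supplied = (143.1 − 136.55)/2.15 = 3.0465.
Willingness to pay at q' = 3.0465: 223.3 − 7·3.0465 = 201.9745.
Δq = 9.4809 − 3.0465 = 6.4344; wedge = 201.9745 − 143.1 = 58.8745.
Deadweight loss = ½ × 6.4344 × 58.8745 = $189.41 thousand.

$189.41 thousand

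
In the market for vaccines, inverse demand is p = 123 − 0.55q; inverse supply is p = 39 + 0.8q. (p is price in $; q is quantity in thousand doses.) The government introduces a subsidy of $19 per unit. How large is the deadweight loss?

Competitive equilibrium: 123 − 0.55q = 39 + 0.8q → q* = 62.2222, p* = 88.7778.
The subsidy lowers effective supply by 19: p = 20 + 0.8q.
New quantity: 123 − 0.55q = 20 + 0.8q → q' = 76.2963.
Overproduction Δq = 76.2963 − 62.2222 = 14.0741; wedge = subsidy = 19.
DWL = ½ × 14.0741 × 19 = $133.70 thousand.

$133.70 thousand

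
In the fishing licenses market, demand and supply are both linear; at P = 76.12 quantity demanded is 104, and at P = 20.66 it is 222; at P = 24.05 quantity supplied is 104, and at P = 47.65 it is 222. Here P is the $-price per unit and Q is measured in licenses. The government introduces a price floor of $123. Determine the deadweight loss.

Demand slope = (20.66 − 76.12)/(222 − 104) = −0.47, so P = 125 − 0.47Q.
Supply slope = (47.65 − 24.05)/(222 − 104) = 0.2, so P = 3.25 + 0.2Q.
Competitive equilibrium: 125 − 0.47Q = 3.25 + 0.2Q → Q* = 181.71642, P* = 39.59328.
At the floor P = 123, quantity demanded = (125 − 123)/0.47 = 4.25532.
Sellers' marginal cost at Q' = 4.25532: 3.25 + 0.2·4.25532 = 4.10106.
ΔQ = 181.71642 − 4.25532 = 177.4611; wedge = 123 − 4.10106 = 118.89894.
DWL = ½ × 177.4611 × 118.89894 = $10549.97.

$10549.97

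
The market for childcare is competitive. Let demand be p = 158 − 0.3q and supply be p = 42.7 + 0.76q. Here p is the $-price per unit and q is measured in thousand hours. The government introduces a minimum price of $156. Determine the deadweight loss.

$5525.69 thousand

Competitive equilibrium: 158 − 0.3q = 42.7 + 0.76q → q* = 108.77358, p* = 125.36792.
At the floor p = 156, quantity demanded = (158 − 156)/0.3 = 6.66667.
Sellers' marginal cost at q' = 6.66667: 42.7 + 0.76·6.66667 = 47.76667.
Δq = 108.77358 − 6.66667 = 102.10691; wedge = 156 − 47.76667 = 108.23333.
Welfare loss = ½ × 102.10691 × 108.23333 = $5525.69 thousand.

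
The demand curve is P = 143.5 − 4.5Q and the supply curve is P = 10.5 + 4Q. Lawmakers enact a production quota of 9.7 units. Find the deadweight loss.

150.31

Competitive equilibrium: 143.5 − 4.5Q = 10.5 + 4Q → Q* = 15.6471, P* = 73.0882.
At Q = 9.7: demand price = 143.5 − 4.5·9.7 = 99.85; supply price = 10.5 + 4·9.7 = 49.3.
ΔQ = 15.6471 − 9.7 = 5.9471; wedge = 99.85 − 49.3 = 50.55.
DWL = ½ × 5.9471 × 50.55 = 150.31.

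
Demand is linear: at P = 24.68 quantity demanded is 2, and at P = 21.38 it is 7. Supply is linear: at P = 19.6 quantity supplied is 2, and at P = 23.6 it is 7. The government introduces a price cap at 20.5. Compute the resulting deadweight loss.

4.05

Demand slope = (21.38 − 24.68)/(7 − 2) = −0.66, so P = 26 − 0.66Q.
Supply slope = (23.6 − 19.6)/(7 − 2) = 0.8, so P = 18 + 0.8Q.
Competitive equilibrium: 26 − 0.66Q = 18 + 0.8Q → Q* = 5.4795, P* = 22.3836.
At the ceiling P = 20.5, quantity supplied = (20.5 − 18)/0.8 = 3.125.
Willingness to pay at Q' = 3.125: 26 − 0.66·3.125 = 23.9375.
ΔQ = 5.4795 − 3.125 = 2.3545; wedge = 23.9375 − 20.5 = 3.4375.
Deadweight loss = ½ × 2.3545 × 3.4375 = 4.05.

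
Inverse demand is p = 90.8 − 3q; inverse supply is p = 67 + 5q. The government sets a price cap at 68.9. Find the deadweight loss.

26.94

Competitive equilibrium: 90.8 − 3q = 67 + 5q → q* = 2.975, p* = 81.875.
At the ceiling p = 68.9, quantity supplied = (68.9 − 67)/5 = 0.38.
Willingness to pay at q' = 0.38: 90.8 − 3·0.38 = 89.66.
Δq = 2.975 − 0.38 = 2.595; wedge = 89.66 − 68.9 = 20.76.
Welfare loss = ½ × 2.595 × 20.76 = 26.94.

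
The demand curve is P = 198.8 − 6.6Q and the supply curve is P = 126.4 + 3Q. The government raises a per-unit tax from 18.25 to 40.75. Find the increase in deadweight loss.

Competitive equilibrium: 198.8 − 6.6Q = 126.4 + 3Q → Q* = 7.5417, P* = 149.025.
For a per-unit tax t: ΔQ = t/9.6, so DWL = ½·t·(t/9.6) = t²/19.2.
At t = 18.25: DWL = 17.347. At t = 40.75: DWL = 86.488.
Increase = 86.488 − 17.347 = 69.14.

69.14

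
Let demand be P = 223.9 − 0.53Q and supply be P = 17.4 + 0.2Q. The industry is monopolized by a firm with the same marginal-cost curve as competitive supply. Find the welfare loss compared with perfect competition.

Competitive equilibrium: 223.9 − 0.53Q = 17.4 + 0.2Q → Q* = 282.8767, P* = 73.9753.
Marginal revenue: MR = 223.9 − 1.06Q. Set MR = MC: 223.9 − 1.06Q = 17.4 + 0.2Q → Q_m = 163.8889.
Price P_m = 223.9 − 0.53·163.8889 = 137.0389; MC(Q_m) = 17.4 + 0.2·163.8889 = 50.1778.
Competitive Q* = 282.8767, so ΔQ = 118.9878; wedge = 137.0389 − 50.1778 = 86.8611.
DWL = ½ × 118.9878 × 86.8611 = 5167.71.

5167.71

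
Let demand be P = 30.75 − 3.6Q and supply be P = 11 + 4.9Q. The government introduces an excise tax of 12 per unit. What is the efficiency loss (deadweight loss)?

Competitive equilibrium: 30.75 − 3.6Q = 11 + 4.9Q → Q* = 2.3235, P* = 22.3853.
With the tax, the buyer price exceeds the seller price by 12: (30.75 − 3.6Q) − (11 + 4.9Q) = 12 → Q' = 0.9118.
ΔQ = 2.3235 − 0.9118 = 1.4117; the wedge equals the tax, 12.
Deadweight loss = ½ × 1.4117 × 12 = 8.47.

8.47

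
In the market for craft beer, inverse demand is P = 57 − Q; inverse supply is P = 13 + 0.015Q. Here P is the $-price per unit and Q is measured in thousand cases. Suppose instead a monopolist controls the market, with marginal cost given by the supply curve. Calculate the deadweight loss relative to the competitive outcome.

Competitive equilibrium: 57 − Q = 13 + 0.015Q → Q* = 43.3498, P* = 13.6502.
Marginal revenue: MR = 57 − 2Q. Set MR = MC: 57 − 2Q = 13 + 0.015Q → Q_m = 21.8362.
Price P_m = 57 − 1·21.8362 = 35.1638; MC(Q_m) = 13 + 0.015·21.8362 = 13.3275.
Competitive Q* = 43.3498, so ΔQ = 21.5136; wedge = 35.1638 − 13.3275 = 21.8363.
Deadweight loss = ½ × 21.5136 × 21.8363 = $234.89 thousand.

$234.89 thousand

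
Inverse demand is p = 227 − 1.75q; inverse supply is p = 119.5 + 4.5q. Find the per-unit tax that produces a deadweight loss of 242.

Competitive equilibrium: 227 − 1.75q = 119.5 + 4.5q → q* = 17.2, p* = 196.9.
A tax t gives Δq = t/6.25 and wedge t, so DWL = t²/12.5.
t²/12.5 = 242 → t² = 3025 → t = 55.

55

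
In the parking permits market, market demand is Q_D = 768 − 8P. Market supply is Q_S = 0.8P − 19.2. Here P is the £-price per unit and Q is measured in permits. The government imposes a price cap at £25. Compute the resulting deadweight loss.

In inverse form: demand P = 96 − 0.125Q, supply P = 24 + 1.25Q.
Competitive equilibrium: 96 − 0.125Q = 24 + 1.25Q → Q* = 52.3636, P* = 89.4545.
At the ceiling P = 25, quantity supplied = (25 − 24)/1.25 = 0.8.
Willingness to pay at Q' = 0.8: 96 − 0.125·0.8 = 95.9.
ΔQ = 52.3636 − 0.8 = 51.5636; wedge = 95.9 − 25 = 70.9.
Welfare loss = ½ × 51.5636 × 70.9 = £1827.93.

£1827.93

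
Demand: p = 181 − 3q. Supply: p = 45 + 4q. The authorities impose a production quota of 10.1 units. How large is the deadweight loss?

Competitive equilibrium: 181 − 3q = 45 + 4q → q* = 19.4286, p* = 122.7143.
At q = 10.1: demand price = 181 − 3·10.1 = 150.7; supply price = 45 + 4·10.1 = 85.4.
Δq = 19.4286 − 10.1 = 9.3286; wedge = 150.7 − 85.4 = 65.3.
DWL = ½ × 9.3286 × 65.3 = 304.58.

304.58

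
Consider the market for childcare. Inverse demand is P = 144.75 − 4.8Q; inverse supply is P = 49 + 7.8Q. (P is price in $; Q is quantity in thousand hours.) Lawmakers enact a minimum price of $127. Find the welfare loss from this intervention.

Competitive equilibrium: 144.75 − 4.8Q = 49 + 7.8Q → Q* = 7.5992, P* = 108.2738.
At the floor P = 127, quantity demanded = (144.75 − 127)/4.8 = 3.6979.
Sellers' marginal cost at Q' = 3.6979: 49 + 7.8·3.6979 = 77.8436.
ΔQ = 7.5992 − 3.6979 = 3.9013; wedge = 127 − 77.8436 = 49.1564.
Welfare loss = ½ × 3.9013 × 49.1564 = $95.89 thousand.

$95.89 thousand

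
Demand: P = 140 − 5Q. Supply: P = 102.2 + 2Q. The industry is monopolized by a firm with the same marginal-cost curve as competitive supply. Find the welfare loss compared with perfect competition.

17.72

Competitive equilibrium: 140 − 5Q = 102.2 + 2Q → Q* = 5.4, P* = 113.
Marginal revenue: MR = 140 − 10Q. Set MR = MC: 140 − 10Q = 102.2 + 2Q → Q_m = 3.15.
Price P_m = 140 − 5·3.15 = 124.25; MC(Q_m) = 102.2 + 2·3.15 = 108.5.
Competitive Q* = 5.4, so ΔQ = 2.25; wedge = 124.25 − 108.5 = 15.75.
Welfare loss = ½ × 2.25 × 15.75 = 17.72.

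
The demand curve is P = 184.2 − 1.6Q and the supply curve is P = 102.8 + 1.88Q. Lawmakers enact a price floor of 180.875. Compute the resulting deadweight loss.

Competitive equilibrium: 184.2 − 1.6Q = 102.8 + 1.88Q → Q* = 23.3908, P* = 146.7747.
At the floor P = 180.875, quantity demanded = (184.2 − 180.875)/1.6 = 2.0781.
Sellers' marginal cost at Q' = 2.0781: 102.8 + 1.88·2.0781 = 106.7068.
ΔQ = 23.3908 − 2.0781 = 21.3127; wedge = 180.875 − 106.7068 = 74.1682.
The triangle = ½ × 21.3127 × 74.1682 = 790.36.

790.36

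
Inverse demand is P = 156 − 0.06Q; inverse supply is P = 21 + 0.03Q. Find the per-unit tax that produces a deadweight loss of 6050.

33

Competitive equilibrium: 156 − 0.06Q = 21 + 0.03Q → Q* = 1500, P* = 66.
A tax t gives ΔQ = t/0.09 and wedge t, so DWL = t²/0.18.
t²/0.18 = 6050 → t² = 1089 → t = 33.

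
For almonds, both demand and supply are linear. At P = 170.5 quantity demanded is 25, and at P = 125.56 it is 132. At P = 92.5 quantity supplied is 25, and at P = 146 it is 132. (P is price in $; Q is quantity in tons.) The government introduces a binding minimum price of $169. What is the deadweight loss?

$3033.82

Demand slope = (125.56 − 170.5)/(132 − 25) = −0.42, so P = 181 − 0.42Q.
Supply slope = (146 − 92.5)/(132 − 25) = 0.5, so P = 80 + 0.5Q.
Competitive equilibrium: 181 − 0.42Q = 80 + 0.5Q → Q* = 109.7826, P* = 134.8913.
At the floor P = 169, quantity demanded = (181 − 169)/0.42 = 28.5714.
Sellers' marginal cost at Q' = 28.5714: 80 + 0.5·28.5714 = 94.2857.
ΔQ = 109.7826 − 28.5714 = 81.2112; wedge = 169 − 94.2857 = 74.7143.
Deadweight loss = ½ × 81.2112 × 74.7143 = $3033.82.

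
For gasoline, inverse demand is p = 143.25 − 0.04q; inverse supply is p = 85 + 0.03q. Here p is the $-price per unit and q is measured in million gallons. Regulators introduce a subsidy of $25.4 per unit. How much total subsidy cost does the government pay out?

$30353 million

Competitive equilibrium: 143.25 − 0.04q = 85 + 0.03q → q* = 832.1429, p* = 109.9643.
The subsidy lowers effective supply by 25.4: p = 59.6 + 0.03q.
New quantity: 143.25 − 0.04q = 59.6 + 0.03q → q' = 1195.
Total subsidy cost = 25.4 × 1195 = $30353 million.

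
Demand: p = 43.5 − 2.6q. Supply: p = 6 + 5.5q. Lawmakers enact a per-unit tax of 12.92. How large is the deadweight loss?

10.30

Competitive equilibrium: 43.5 − 2.6q = 6 + 5.5q → q* = 4.6296, p* = 31.463.
With the tax, the buyer price exceeds the seller price by 12.92: (43.5 − 2.6q) − (6 + 5.5q) = 12.92 → q' = 3.0346.
Δq = 4.6296 − 3.0346 = 1.595; the wedge equals the tax, 12.92.
The triangle = ½ × 1.595 × 12.92 = 10.30.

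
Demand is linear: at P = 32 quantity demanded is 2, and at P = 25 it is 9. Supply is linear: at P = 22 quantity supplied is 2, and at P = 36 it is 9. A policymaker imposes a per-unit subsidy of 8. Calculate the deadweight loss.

10.67

Demand slope = (25 − 32)/(9 − 2) = −1, so P = 34 − Q.
Supply slope = (36 − 22)/(9 − 2) = 2, so P = 18 + 2Q.
Competitive equilibrium: 34 − Q = 18 + 2Q → Q* = 5.3333, P* = 28.6667.
The subsidy lowers effective supply by 8: P = 10 + 2Q.
New quantity: 34 − Q = 10 + 2Q → Q' = 8.
Overproduction ΔQ = 8 − 5.3333 = 2.6667; wedge = subsidy = 8.
Welfare loss = ½ × 2.6667 × 8 = 10.67.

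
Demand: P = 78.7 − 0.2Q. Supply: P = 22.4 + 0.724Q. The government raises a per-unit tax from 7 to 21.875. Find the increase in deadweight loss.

232.42

Competitive equilibrium: 78.7 − 0.2Q = 22.4 + 0.724Q → Q* = 60.9307, P* = 66.5139.
For a per-unit tax t: ΔQ = t/0.924, so DWL = ½·t·(t/0.924) = t²/1.848.
At t = 7: DWL = 26.515. At t = 21.875: DWL = 258.937.
Increase = 258.937 − 26.515 = 232.42.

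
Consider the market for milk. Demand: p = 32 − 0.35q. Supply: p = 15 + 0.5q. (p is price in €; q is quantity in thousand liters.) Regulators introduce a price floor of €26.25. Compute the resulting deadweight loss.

Competitive equilibrium: 32 − 0.35q = 15 + 0.5q → q* = 20, p* = 25.
At the floor p = 26.25, quantity demanded = (32 − 26.25)/0.35 = 16.4286.
Sellers' marginal cost at q' = 16.4286: 15 + 0.5·16.4286 = 23.2143.
Δq = 20 − 16.4286 = 3.5714; wedge = 26.25 − 23.2143 = 3.0357.
The triangle = ½ × 3.5714 × 3.0357 = €5.42 thousand.

€5.42 thousand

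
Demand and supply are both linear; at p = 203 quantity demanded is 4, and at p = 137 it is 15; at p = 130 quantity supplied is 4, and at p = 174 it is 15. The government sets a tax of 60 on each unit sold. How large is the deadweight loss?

180

Demand slope = (137 − 203)/(15 − 4) = −6, so p = 227 − 6q.
Supply slope = (174 − 130)/(15 − 4) = 4, so p = 114 + 4q.
Competitive equilibrium: 227 − 6q = 114 + 4q → q* = 11.3, p* = 159.2.
With the tax, the buyer price exceeds the seller price by 60: (227 − 6q) − (114 + 4q) = 60 → q' = 5.3.
Δq = 11.3 − 5.3 = 6; the wedge equals the tax, 60.
DWL = ½ × 6 × 60 = 180.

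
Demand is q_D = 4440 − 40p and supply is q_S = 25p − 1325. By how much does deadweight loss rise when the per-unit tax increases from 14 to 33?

6869.23

In inverse form: demand p = 111 − 0.025q, supply p = 53 + 0.04q.
Competitive equilibrium: 111 − 0.025q = 53 + 0.04q → q* = 892.3077, p* = 88.6923.
For a per-unit tax t: Δq = t/0.065, so DWL = ½·t·(t/0.065) = t²/0.13.
At t = 14: DWL = 1507.692. At t = 33: DWL = 8376.923.
Increase = 8376.923 − 1507.692 = 6869.23.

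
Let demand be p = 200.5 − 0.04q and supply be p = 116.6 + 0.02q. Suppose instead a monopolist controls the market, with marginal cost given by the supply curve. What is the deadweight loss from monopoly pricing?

Competitive equilibrium: 200.5 − 0.04q = 116.6 + 0.02q → q* = 1398.3333, p* = 144.5667.
Marginal revenue: MR = 200.5 − 0.08q. Set MR = MC: 200.5 − 0.08q = 116.6 + 0.02q → q_m = 839.
Price p_m = 200.5 − 0.04·839 = 166.94; MC(q_m) = 116.6 + 0.02·839 = 133.38.
Competitive q* = 1398.3333, so Δq = 559.3333; wedge = 166.94 − 133.38 = 33.56.
Deadweight loss = ½ × 559.3333 × 33.56 = 9385.61.

9385.61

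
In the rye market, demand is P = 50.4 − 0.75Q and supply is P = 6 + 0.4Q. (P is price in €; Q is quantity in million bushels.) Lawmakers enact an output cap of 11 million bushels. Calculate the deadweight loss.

€438.29 million

Competitive equilibrium: 50.4 − 0.75Q = 6 + 0.4Q → Q* = 38.6087, P* = 21.4435.
At Q = 11: demand price = 50.4 − 0.75·11 = 42.15; supply price = 6 + 0.4·11 = 10.4.
ΔQ = 38.6087 − 11 = 27.6087; wedge = 42.15 − 10.4 = 31.75.
The triangle = ½ × 27.6087 × 31.75 = €438.29 million.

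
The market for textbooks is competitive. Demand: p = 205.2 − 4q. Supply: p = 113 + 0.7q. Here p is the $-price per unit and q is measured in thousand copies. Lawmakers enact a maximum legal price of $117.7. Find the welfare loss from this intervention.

$391.23 thousand

Competitive equilibrium: 205.2 − 4q = 113 + 0.7q → q* = 19.617, p* = 126.7319.
At the ceiling p = 117.7, quantity supplied = (117.7 − 113)/0.7 = 6.7143.
Willingness to pay at q' = 6.7143: 205.2 − 4·6.7143 = 178.3428.
Δq = 19.617 − 6.7143 = 12.9027; wedge = 178.3428 − 117.7 = 60.6428.
Deadweight loss = ½ × 12.9027 × 60.6428 = $391.23 thousand.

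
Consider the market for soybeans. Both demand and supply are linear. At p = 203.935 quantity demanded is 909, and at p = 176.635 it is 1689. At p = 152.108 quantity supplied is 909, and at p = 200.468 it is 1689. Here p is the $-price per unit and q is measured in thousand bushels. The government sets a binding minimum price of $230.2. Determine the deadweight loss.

$80050.46 thousand

Demand slope = (176.635 − 203.935)/(1689 − 909) = −0.035, so p = 235.75 − 0.035q.
Supply slope = (200.468 − 152.108)/(1689 − 909) = 0.062, so p = 95.75 + 0.062q.
Competitive equilibrium: 235.75 − 0.035q = 95.75 + 0.062q → q* = 1443.298969, p* = 185.234536.
At the floor p = 230.2, quantity demanded = (235.75 − 230.2)/0.035 = 158.571429.
Sellers' marginal cost at q' = 158.571429: 95.75 + 0.062·158.571429 = 105.581429.
Δq = 1443.298969 − 158.571429 = 1284.72754; wedge = 230.2 − 105.581429 = 124.618571.
Welfare loss = ½ × 1284.72754 × 124.618571 = $80050.46 thousand.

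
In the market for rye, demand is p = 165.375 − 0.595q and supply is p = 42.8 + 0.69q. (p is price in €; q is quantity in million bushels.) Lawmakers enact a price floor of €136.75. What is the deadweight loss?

Competitive equilibrium: 165.375 − 0.595q = 42.8 + 0.69q → q* = 95.3891, p* = 108.6185.
At the floor p = 136.75, quantity demanded = (165.375 − 136.75)/0.595 = 48.1092.
Sellers' marginal cost at q' = 48.1092: 42.8 + 0.69·48.1092 = 75.9953.
Δq = 95.3891 − 48.1092 = 47.2799; wedge = 136.75 − 75.9953 = 60.7547.
The triangle = ½ × 47.2799 × 60.7547 = €1436.24 million.

€1436.24 million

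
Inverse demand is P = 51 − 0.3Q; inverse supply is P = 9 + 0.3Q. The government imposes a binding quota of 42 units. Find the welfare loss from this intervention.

Competitive equilibrium: 51 − 0.3Q = 9 + 0.3Q → Q* = 70, P* = 30.
At Q = 42: demand price = 51 − 0.3·42 = 38.4; supply price = 9 + 0.3·42 = 21.6.
ΔQ = 70 − 42 = 28; wedge = 38.4 − 21.6 = 16.8.
Deadweight loss = ½ × 28 × 16.8 = 235.20.

235.20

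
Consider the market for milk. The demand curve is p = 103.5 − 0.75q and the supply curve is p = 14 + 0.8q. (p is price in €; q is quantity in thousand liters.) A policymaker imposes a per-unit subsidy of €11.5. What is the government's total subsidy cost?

Competitive equilibrium: 103.5 − 0.75q = 14 + 0.8q → q* = 57.7419, p* = 60.1935.
The subsidy lowers effective supply by 11.5: p = 2.5 + 0.8q.
New quantity: 103.5 − 0.75q = 2.5 + 0.8q → q' = 65.1613.
Total subsidy cost = 11.5 × 65.1613 = €749.35 thousand.

€749.35 thousand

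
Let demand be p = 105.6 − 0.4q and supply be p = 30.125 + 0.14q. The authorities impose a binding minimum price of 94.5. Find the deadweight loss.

Competitive equilibrium: 105.6 − 0.4q = 30.125 + 0.14q → q* = 139.7685, p* = 49.6926.
At the floor p = 94.5, quantity demanded = (105.6 − 94.5)/0.4 = 27.75.
Sellers' marginal cost at q' = 27.75: 30.125 + 0.14·27.75 = 34.01.
Δq = 139.7685 − 27.75 = 112.0185; wedge = 94.5 − 34.01 = 60.49.
DWL = ½ × 112.0185 × 60.49 = 3388.

3388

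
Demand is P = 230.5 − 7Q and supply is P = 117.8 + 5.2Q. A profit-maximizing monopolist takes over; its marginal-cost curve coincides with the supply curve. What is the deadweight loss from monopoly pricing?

69.19

Competitive equilibrium: 230.5 − 7Q = 117.8 + 5.2Q → Q* = 9.2377, P* = 165.8361.
Marginal revenue: MR = 230.5 − 14Q. Set MR = MC: 230.5 − 14Q = 117.8 + 5.2Q → Q_m = 5.8698.
Price P_m = 230.5 − 7·5.8698 = 189.4114; MC(Q_m) = 117.8 + 5.2·5.8698 = 148.323.
Competitive Q* = 9.2377, so ΔQ = 3.3679; wedge = 189.4114 − 148.323 = 41.0884.
The triangle = ½ × 3.3679 × 41.0884 = 69.19.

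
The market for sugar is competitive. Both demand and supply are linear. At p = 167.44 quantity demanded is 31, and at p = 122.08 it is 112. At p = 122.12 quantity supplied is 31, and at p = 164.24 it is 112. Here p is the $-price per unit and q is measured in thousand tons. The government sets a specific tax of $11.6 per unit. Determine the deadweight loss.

Demand slope = (122.08 − 167.44)/(112 − 31) = −0.56, so p = 184.8 − 0.56q.
Supply slope = (164.24 − 122.12)/(112 − 31) = 0.52, so p = 106 + 0.52q.
Competitive equilibrium: 184.8 − 0.56q = 106 + 0.52q → q* = 72.963, p* = 143.9407.
With the tax, the buyer price exceeds the seller price by 11.6: (184.8 − 0.56q) − (106 + 0.52q) = 11.6 → q' = 62.2222.
Δq = 72.963 − 62.2222 = 10.7408; the wedge equals the tax, 11.6.
Deadweight loss = ½ × 10.7408 × 11.6 = $62.30 thousand.

$62.30 thousand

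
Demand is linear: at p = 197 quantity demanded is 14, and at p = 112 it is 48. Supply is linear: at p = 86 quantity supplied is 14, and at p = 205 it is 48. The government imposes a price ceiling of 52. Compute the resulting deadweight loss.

Demand slope = (112 − 197)/(48 − 14) = −2.5, so p = 232 − 2.5q.
Supply slope = (205 − 86)/(48 − 14) = 3.5, so p = 37 + 3.5q.
Competitive equilibrium: 232 − 2.5q = 37 + 3.5q → q* = 32.5, p* = 150.75.
At the ceiling p = 52, quantity supplied = (52 − 37)/3.5 = 4.2857.
Willingness to pay at q' = 4.2857: 232 − 2.5·4.2857 = 221.2858.
Δq = 32.5 − 4.2857 = 28.2143; wedge = 221.2858 − 52 = 169.2858.
DWL = ½ × 28.2143 × 169.2858 = 2388.14.

2388.14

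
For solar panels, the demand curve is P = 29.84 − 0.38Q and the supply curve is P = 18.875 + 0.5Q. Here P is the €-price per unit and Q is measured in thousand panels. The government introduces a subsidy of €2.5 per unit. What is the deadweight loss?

Competitive equilibrium: 29.84 − 0.38Q = 18.875 + 0.5Q → Q* = 12.4602, P* = 25.1051.
The subsidy lowers effective supply by 2.5: P = 16.375 + 0.5Q.
New quantity: 29.84 − 0.38Q = 16.375 + 0.5Q → Q' = 15.3011.
Overproduction ΔQ = 15.3011 − 12.4602 = 2.8409; wedge = subsidy = 2.5.
Deadweight loss = ½ × 2.8409 × 2.5 = €3.55 thousand.

€3.55 thousand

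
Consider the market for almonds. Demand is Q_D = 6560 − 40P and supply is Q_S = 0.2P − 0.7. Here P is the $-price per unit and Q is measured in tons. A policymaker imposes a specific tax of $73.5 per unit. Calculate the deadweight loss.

In inverse form: demand P = 164 − 0.025Q, supply P = 3.5 + 5Q.
Competitive equilibrium: 164 − 0.025Q = 3.5 + 5Q → Q* = 31.9403, P* = 163.2015.
With the tax, the buyer price exceeds the seller price by 73.5: (164 − 0.025Q) − (3.5 + 5Q) = 73.5 → Q' = 17.3134.
ΔQ = 31.9403 − 17.3134 = 14.6269; the wedge equals the tax, 73.5.
Welfare loss = ½ × 14.6269 × 73.5 = $537.54.

$537.54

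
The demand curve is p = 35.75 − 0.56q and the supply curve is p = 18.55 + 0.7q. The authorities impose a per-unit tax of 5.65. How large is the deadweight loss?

Competitive equilibrium: 35.75 − 0.56q = 18.55 + 0.7q → q* = 13.6508, p* = 28.1056.
With the tax, the buyer price exceeds the seller price by 5.65: (35.75 − 0.56q) − (18.55 + 0.7q) = 5.65 → q' = 9.1667.
Δq = 13.6508 − 9.1667 = 4.4841; the wedge equals the tax, 5.65.
The triangle = ½ × 4.4841 × 5.65 = 12.67.

12.67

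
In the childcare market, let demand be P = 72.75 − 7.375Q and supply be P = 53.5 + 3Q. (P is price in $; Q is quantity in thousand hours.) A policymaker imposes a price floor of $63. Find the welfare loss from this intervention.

Competitive equilibrium: 72.75 − 7.375Q = 53.5 + 3Q → Q* = 1.8554, P* = 59.0663.
At the floor P = 63, quantity demanded = (72.75 − 63)/7.375 = 1.322.
Sellers' marginal cost at Q' = 1.322: 53.5 + 3·1.322 = 57.466.
ΔQ = 1.8554 − 1.322 = 0.5334; wedge = 63 − 57.466 = 5.534.
Welfare loss = ½ × 0.5334 × 5.534 = $1.48 thousand.

$1.48 thousand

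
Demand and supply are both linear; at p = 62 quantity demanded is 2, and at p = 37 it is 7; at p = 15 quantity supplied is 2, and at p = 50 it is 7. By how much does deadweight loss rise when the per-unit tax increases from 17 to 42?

Demand slope = (37 − 62)/(7 − 2) = −5, so p = 72 − 5q.
Supply slope = (50 − 15)/(7 − 2) = 7, so p = 1 + 7q.
Competitive equilibrium: 72 − 5q = 1 + 7q → q* = 5.9167, p* = 42.4167.
For a per-unit tax t: Δq = t/12, so DWL = ½·t·(t/12) = t²/24.
At t = 17: DWL = 12.042. At t = 42: DWL = 73.5.
Increase = 73.5 − 12.042 = 61.46.

61.46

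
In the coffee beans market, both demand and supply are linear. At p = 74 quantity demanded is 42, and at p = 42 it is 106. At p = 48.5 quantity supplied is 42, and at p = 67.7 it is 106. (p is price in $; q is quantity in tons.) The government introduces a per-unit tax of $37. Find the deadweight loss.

Demand slope = (42 − 74)/(106 − 42) = −0.5, so p = 95 − 0.5q.
Supply slope = (67.7 − 48.5)/(106 − 42) = 0.3, so p = 35.9 + 0.3q.
Competitive equilibrium: 95 − 0.5q = 35.9 + 0.3q → q* = 73.875, p* = 58.0625.
With the tax, the buyer price exceeds the seller price by 37: (95 − 0.5q) − (35.9 + 0.3q) = 37 → q' = 27.625.
Δq = 73.875 − 27.625 = 46.25; the wedge equals the tax, 37.
Welfare loss = ½ × 46.25 × 37 = $855.625.

$855.625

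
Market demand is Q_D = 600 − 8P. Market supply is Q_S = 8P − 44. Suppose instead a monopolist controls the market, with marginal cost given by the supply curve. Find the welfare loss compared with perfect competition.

In inverse form: demand P = 75 − 0.125Q, supply P = 5.5 + 0.125Q.
Competitive equilibrium: 75 − 0.125Q = 5.5 + 0.125Q → Q* = 278, P* = 40.25.
Marginal revenue: MR = 75 − 0.25Q. Set MR = MC: 75 − 0.25Q = 5.5 + 0.125Q → Q_m = 185.3333.
Price P_m = 75 − 0.125·185.3333 = 51.8333; MC(Q_m) = 5.5 + 0.125·185.3333 = 28.6667.
Competitive Q* = 278, so ΔQ = 92.6667; wedge = 51.8333 − 28.6667 = 23.1666.
Welfare loss = ½ × 92.6667 × 23.1666 = 1073.39.

1073.39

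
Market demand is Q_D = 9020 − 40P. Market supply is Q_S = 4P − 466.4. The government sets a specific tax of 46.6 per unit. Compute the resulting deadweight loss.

3948.29

In inverse form: demand P = 225.5 − 0.025Q, supply P = 116.6 + 0.25Q.
Competitive equilibrium: 225.5 − 0.025Q = 116.6 + 0.25Q → Q* = 396, P* = 215.6.
With the tax, the buyer price exceeds the seller price by 46.6: (225.5 − 0.025Q) − (116.6 + 0.25Q) = 46.6 → Q' = 226.5455.
ΔQ = 396 − 226.5455 = 169.4545; the wedge equals the tax, 46.6.
Welfare loss = ½ × 169.4545 × 46.6 = 3948.29.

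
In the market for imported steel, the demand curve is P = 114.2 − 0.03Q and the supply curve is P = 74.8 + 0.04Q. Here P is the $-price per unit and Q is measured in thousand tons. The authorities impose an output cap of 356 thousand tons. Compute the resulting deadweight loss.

$1497.65 thousand

Competitive equilibrium: 114.2 − 0.03Q = 74.8 + 0.04Q → Q* = 562.8571, P* = 97.3143.
At Q = 356: demand price = 114.2 − 0.03·356 = 103.52; supply price = 74.8 + 0.04·356 = 89.04.
ΔQ = 562.8571 − 356 = 206.8571; wedge = 103.52 − 89.04 = 14.48.
Welfare loss = ½ × 206.8571 × 14.48 = $1497.65 thousand.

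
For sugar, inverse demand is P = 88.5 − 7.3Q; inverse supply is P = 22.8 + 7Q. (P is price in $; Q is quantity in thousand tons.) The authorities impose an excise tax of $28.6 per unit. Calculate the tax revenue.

Competitive equilibrium: 88.5 − 7.3Q = 22.8 + 7Q → Q* = 4.5944, P* = 54.9608.
With the tax, the buyer price exceeds the seller price by 28.6: (88.5 − 7.3Q) − (22.8 + 7Q) = 28.6 → Q' = 2.5944.
Tax revenue = 28.6 × 2.5944 = $74.20 thousand.

$74.20 thousand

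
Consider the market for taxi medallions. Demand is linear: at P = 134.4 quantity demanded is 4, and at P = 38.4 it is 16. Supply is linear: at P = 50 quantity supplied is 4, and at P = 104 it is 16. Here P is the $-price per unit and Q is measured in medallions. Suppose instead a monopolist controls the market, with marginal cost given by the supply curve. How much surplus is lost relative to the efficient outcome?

Demand slope = (38.4 − 134.4)/(16 − 4) = −8, so P = 166.4 − 8Q.
Supply slope = (104 − 50)/(16 − 4) = 4.5, so P = 32 + 4.5Q.
Competitive equilibrium: 166.4 − 8Q = 32 + 4.5Q → Q* = 10.752, P* = 80.384.
Marginal revenue: MR = 166.4 − 16Q. Set MR = MC: 166.4 − 16Q = 32 + 4.5Q → Q_m = 6.5561.
Price P_m = 166.4 − 8·6.5561 = 113.9512; MC(Q_m) = 32 + 4.5·6.5561 = 61.5025.
Competitive Q* = 10.752, so ΔQ = 4.1959; wedge = 113.9512 − 61.5025 = 52.4487.
The triangle = ½ × 4.1959 × 52.4487 = $110.03.

$110.03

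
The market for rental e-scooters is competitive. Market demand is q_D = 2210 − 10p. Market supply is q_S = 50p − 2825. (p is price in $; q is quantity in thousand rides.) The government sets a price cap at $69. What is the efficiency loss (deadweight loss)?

$33376.04 thousand

In inverse form: demand p = 221 − 0.1q, supply p = 56.5 + 0.02q.
Competitive equilibrium: 221 − 0.1q = 56.5 + 0.02q → q* = 1370.8333, p* = 83.9167.
At the ceiling p = 69, quantity supplied = (69 − 56.5)/0.02 = 625.
Willingness to pay at q' = 625: 221 − 0.1·625 = 158.5.
Δq = 1370.8333 − 625 = 745.8333; wedge = 158.5 − 69 = 89.5.
DWL = ½ × 745.8333 × 89.5 = $33376.04 thousand.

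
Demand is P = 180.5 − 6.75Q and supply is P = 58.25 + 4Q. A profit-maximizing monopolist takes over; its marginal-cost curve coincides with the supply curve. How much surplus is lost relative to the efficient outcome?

Competitive equilibrium: 180.5 − 6.75Q = 58.25 + 4Q → Q* = 11.3721, P* = 103.7384.
Marginal revenue: MR = 180.5 − 13.5Q. Set MR = MC: 180.5 − 13.5Q = 58.25 + 4Q → Q_m = 6.9857.
Price P_m = 180.5 − 6.75·6.9857 = 133.3465; MC(Q_m) = 58.25 + 4·6.9857 = 86.1928.
Competitive Q* = 11.3721, so ΔQ = 4.3864; wedge = 133.3465 − 86.1928 = 47.1537.
DWL = ½ × 4.3864 × 47.1537 = 103.42.

103.42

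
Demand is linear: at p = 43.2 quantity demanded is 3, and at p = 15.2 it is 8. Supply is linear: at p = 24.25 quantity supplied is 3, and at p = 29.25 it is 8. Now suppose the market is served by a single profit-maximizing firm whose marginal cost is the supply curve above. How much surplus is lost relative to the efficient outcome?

23.97

Demand slope = (15.2 − 43.2)/(8 − 3) = −5.6, so p = 60 − 5.6q.
Supply slope = (29.25 − 24.25)/(8 − 3) = 1, so p = 21.25 + q.
Competitive equilibrium: 60 − 5.6q = 21.25 + q → q* = 5.8712, p* = 27.1212.
Marginal revenue: MR = 60 − 11.2q. Set MR = MC: 60 − 11.2q = 21.25 + q → q_m = 3.1762.
Price p_m = 60 − 5.6·3.1762 = 42.2133; MC(q_m) = 21.25 + 1·3.1762 = 24.4262.
Competitive q* = 5.8712, so Δq = 2.695; wedge = 42.2133 − 24.4262 = 17.7871.
Welfare loss = ½ × 2.695 × 17.7871 = 23.97.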